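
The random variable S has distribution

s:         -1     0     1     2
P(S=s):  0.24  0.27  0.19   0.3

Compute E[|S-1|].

E[|S-1|] = Σ |s-1|·P(S=s)
 = 2·0.24 + 1·0.27 + 0·0.19 + 1·0.3
 = 0.48 + 0.27 + 0 + 0.3
 = 1.05

1.05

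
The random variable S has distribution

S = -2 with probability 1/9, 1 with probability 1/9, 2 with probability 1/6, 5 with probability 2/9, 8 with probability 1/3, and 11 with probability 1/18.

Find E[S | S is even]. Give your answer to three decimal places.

4.545

P(S is even) = 1/9 + 1/6 + 1/3 = 11/18.
E[S | S is even] = [(-2)·1/9 + 2·1/6 + 8·1/3] / (11/18)
 = 25/9 / (11/18)
 = 50/11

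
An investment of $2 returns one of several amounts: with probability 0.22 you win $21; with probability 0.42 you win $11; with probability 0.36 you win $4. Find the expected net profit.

8.68

E[payout] = 21·0.22 + 11·0.42 + 4·0.36
 = 4.62 + 4.62 + 1.44
 = 10.68
Net = 10.68 - 2 = 8.68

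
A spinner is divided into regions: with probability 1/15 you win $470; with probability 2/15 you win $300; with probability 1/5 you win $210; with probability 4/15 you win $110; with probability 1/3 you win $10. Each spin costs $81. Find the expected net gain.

E[payout] = 470·1/15 + 300·2/15 + 210·1/5 + 110·4/15 + 10·1/3
 = 94/3 + 40 + 42 + 88/3 + 10/3
 = 146
Net = 146 - 81 = 65

65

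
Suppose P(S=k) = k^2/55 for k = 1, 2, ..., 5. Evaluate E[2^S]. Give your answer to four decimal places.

E[2^S] = Σ 2^s·P(S=s)
 = 2·1/55 + 4·4/55 + 8·9/55 + 16·16/55 + 32·5/11
 = 2/55 + 16/55 + 72/55 + 256/55 + 160/11
 = 1146/55

20.8364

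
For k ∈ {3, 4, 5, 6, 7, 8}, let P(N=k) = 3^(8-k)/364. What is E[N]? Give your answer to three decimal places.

E[N] = Σ n·P(N=n)
 = 3·243/364 + 4·81/364 + 5·27/364 + 6·9/364 + 7·3/364 + 8·1/364
 = 729/364 + 81/91 + 135/364 + 27/182 + 3/52 + 2/91
 = 1271/364

3.492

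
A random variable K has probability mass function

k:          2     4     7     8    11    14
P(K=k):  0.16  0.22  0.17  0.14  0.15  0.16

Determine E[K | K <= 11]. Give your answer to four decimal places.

6.1429

P(K <= 11) = 0.16 + 0.22 + 0.17 + 0.14 + 0.15 = 0.84.
E[K | K <= 11] = [2·0.16 + 4·0.22 + 7·0.17 + 8·0.14 + 11·0.15] / 0.84
 = 5.16 / 0.84
 = 43/7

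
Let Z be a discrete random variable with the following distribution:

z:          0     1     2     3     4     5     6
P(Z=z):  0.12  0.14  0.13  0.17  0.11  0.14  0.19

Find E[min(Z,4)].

2.67

E[min(Z,4)] = Σ min(z,4)·P(Z=z)
 = 0·0.12 + 1·0.14 + 2·0.13 + 3·0.17 + 4·0.11 + 4·0.14 + 4·0.19
 = 0 + 0.14 + 0.26 + 0.51 + 0.44 + 0.56 + 0.76
 = 2.67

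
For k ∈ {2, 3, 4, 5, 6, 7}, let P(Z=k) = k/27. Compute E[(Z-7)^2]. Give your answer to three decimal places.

5.926

E[(Z-7)^2] = Σ (z-7)^2·P(Z=z)
 = 25·2/27 + 16·1/9 + 9·4/27 + 4·5/27 + 1·2/9 + 0·7/27
 = 50/27 + 16/9 + 4/3 + 20/27 + 2/9 + 0
 = 160/27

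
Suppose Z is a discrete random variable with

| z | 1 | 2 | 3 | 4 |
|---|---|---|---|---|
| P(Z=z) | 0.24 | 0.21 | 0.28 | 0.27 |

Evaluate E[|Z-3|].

0.96

E[|Z-3|] = Σ |z-3|·P(Z=z)
 = 2·0.24 + 1·0.21 + 0·0.28 + 1·0.27
 = 0.48 + 0.21 + 0 + 0.27
 = 0.96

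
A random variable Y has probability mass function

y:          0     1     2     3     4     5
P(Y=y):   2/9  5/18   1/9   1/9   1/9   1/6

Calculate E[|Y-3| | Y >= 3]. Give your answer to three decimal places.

P(Y >= 3) = 1/9 + 1/9 + 1/6 = 7/18.
E[|Y-3| | Y >= 3] = [0·1/9 + 1·1/9 + 2·1/6] / (7/18)
 = 4/9 / (7/18)
 = 8/7

1.143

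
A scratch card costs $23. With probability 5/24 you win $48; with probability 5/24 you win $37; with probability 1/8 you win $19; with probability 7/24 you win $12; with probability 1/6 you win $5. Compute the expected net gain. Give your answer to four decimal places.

1.4167

E[payout] = 48·5/24 + 37·5/24 + 19·1/8 + 12·7/24 + 5·1/6
 = 10 + 185/24 + 19/8 + 7/2 + 5/6
 = 293/12
Net = 293/12 - 23 = 17/12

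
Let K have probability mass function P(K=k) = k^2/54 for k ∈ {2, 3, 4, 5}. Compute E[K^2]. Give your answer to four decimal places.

18.1111

E[K^2] = Σ k^2·P(K=k)
 = 4·2/27 + 9·1/6 + 16·8/27 + 25·25/54
 = 8/27 + 3/2 + 128/27 + 625/54
 = 163/9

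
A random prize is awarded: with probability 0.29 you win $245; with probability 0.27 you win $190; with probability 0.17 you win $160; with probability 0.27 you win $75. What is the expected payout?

169.8

E[payout] = 245·0.29 + 190·0.27 + 160·0.17 + 75·0.27
 = 71.05 + 51.3 + 27.2 + 20.25
 = 169.8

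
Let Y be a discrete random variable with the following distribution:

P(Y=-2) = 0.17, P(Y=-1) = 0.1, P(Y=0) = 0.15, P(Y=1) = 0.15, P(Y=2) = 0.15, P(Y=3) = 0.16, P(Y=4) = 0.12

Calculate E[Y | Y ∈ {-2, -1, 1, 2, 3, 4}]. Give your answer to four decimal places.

1.1412

P(Y ∈ {-2, -1, 1, 2, 3, 4}) = 0.17 + 0.1 + 0.15 + 0.15 + 0.16 + 0.12 = 0.85.
E[Y | Y ∈ {-2, -1, 1, 2, 3, 4}] = [(-2)·0.17 + (-1)·0.1 + 1·0.15 + 2·0.15 + 3·0.16 + 4·0.12] / 0.85
 = 0.97 / 0.85
 = 97/85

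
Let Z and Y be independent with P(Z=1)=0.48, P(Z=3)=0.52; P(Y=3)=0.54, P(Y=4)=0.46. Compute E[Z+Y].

E[Z+Y] = Σ_z Σ_y (z+y) · P(Z=z)P(Y=y)
 = 4·0.2592 + 5·0.2208 + 6·0.2808 + 7·0.2392
 = 1.0368 + 1.104 + 1.6848 + 1.6744
 = 5.5

5.5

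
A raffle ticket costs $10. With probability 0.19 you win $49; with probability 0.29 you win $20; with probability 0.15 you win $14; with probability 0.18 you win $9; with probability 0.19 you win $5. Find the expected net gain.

E[payout] = 49·0.19 + 20·0.29 + 14·0.15 + 9·0.18 + 5·0.19
 = 9.31 + 5.8 + 2.1 + 1.62 + 0.95
 = 19.78
Net = 19.78 - 10 = 9.78

9.78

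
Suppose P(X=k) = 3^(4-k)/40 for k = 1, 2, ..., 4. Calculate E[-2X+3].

E[-2X+3] = Σ (-2x+3)·P(X=x)
 = 1·27/40 + (-1)·9/40 + (-3)·3/40 + (-5)·1/40
 = 27/40 + (-9/40) + (-9/40) + (-1/8)
 = 1/10

0.1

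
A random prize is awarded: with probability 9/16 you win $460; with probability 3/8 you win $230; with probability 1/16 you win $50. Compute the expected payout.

E[payout] = 460·9/16 + 230·3/8 + 50·1/16
 = 1035/4 + 345/4 + 25/8
 = 2785/8

348.125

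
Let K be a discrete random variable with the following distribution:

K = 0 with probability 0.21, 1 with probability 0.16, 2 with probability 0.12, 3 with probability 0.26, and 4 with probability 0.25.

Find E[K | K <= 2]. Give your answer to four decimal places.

P(K <= 2) = 0.21 + 0.16 + 0.12 = 0.49.
E[K | K <= 2] = [0·0.21 + 1·0.16 + 2·0.12] / 0.49
 = 0.4 / 0.49
 = 40/49

0.8163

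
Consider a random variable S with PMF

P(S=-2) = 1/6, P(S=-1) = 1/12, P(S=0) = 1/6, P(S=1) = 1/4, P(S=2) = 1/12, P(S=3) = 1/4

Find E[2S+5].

E[2S+5] = Σ (2s+5)·P(S=s)
 = 1·1/6 + 3·1/12 + 5·1/6 + 7·1/4 + 9·1/12 + 11·1/4
 = 1/6 + 1/4 + 5/6 + 7/4 + 3/4 + 11/4
 = 13/2

6.5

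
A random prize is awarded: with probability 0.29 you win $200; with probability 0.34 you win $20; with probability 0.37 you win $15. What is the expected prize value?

70.35

E[payout] = 200·0.29 + 20·0.34 + 15·0.37
 = 58 + 6.8 + 5.55
 = 70.35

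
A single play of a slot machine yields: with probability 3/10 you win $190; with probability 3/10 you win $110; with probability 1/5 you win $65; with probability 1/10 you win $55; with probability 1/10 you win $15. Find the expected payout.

E[payout] = 190·3/10 + 110·3/10 + 65·1/5 + 55·1/10 + 15·1/10
 = 57 + 33 + 13 + 11/2 + 3/2
 = 110

110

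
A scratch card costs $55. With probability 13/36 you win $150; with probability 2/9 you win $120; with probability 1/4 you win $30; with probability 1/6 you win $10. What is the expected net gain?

E[payout] = 150·13/36 + 120·2/9 + 30·1/4 + 10·1/6
 = 325/6 + 80/3 + 15/2 + 5/3
 = 90
Net = 90 - 55 = 35

35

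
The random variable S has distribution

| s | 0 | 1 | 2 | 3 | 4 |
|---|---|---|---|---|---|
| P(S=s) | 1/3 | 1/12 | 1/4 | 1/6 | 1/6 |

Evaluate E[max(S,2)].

E[max(S,2)] = Σ max(s,2)·P(S=s)
 = 2·1/3 + 2·1/12 + 2·1/4 + 3·1/6 + 4·1/6
 = 2/3 + 1/6 + 1/2 + 1/2 + 2/3
 = 5/2

2.5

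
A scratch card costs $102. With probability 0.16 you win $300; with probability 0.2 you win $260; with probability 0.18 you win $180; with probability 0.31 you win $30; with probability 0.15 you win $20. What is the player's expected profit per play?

E[payout] = 300·0.16 + 260·0.2 + 180·0.18 + 30·0.31 + 20·0.15
 = 48 + 52 + 32.4 + 9.3 + 3
 = 144.7
Net = 144.7 - 102 = 42.7

42.7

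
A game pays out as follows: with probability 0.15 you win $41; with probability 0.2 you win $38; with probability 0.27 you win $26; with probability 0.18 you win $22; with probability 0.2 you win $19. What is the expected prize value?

E[payout] = 41·0.15 + 38·0.2 + 26·0.27 + 22·0.18 + 19·0.2
 = 6.15 + 7.6 + 7.02 + 3.96 + 3.8
 = 28.53

28.53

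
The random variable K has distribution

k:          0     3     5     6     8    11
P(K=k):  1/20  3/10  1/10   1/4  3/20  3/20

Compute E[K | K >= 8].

P(K >= 8) = 3/20 + 3/20 = 3/10.
E[K | K >= 8] = [8·3/20 + 11·3/20] / (3/10)
 = 57/20 / (3/10)
 = 19/2

9.5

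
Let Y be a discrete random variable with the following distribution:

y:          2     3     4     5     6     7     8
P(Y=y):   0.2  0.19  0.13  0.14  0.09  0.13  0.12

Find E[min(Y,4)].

E[min(Y,4)] = Σ min(y,4)·P(Y=y)
 = 2·0.2 + 3·0.19 + 4·0.13 + 4·0.14 + 4·0.09 + 4·0.13 + 4·0.12
 = 0.4 + 0.57 + 0.52 + 0.56 + 0.36 + 0.52 + 0.48
 = 3.41

3.41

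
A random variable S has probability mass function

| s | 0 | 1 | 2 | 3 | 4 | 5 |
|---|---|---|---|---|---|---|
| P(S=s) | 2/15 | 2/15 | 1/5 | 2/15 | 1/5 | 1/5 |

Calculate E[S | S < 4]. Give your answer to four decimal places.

1.5556

P(S < 4) = 2/15 + 2/15 + 1/5 + 2/15 = 3/5.
E[S | S < 4] = [0·2/15 + 1·2/15 + 2·1/5 + 3·2/15] / (3/5)
 = 14/15 / (3/5)
 = 14/9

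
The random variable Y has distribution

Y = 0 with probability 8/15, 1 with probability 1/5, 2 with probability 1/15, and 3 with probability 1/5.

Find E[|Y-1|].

E[|Y-1|] = Σ |y-1|·P(Y=y)
 = 1·8/15 + 0·1/5 + 1·1/15 + 2·1/5
 = 8/15 + 0 + 1/15 + 2/5
 = 1

1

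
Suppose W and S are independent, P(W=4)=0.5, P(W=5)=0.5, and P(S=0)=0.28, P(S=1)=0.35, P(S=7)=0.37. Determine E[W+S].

E[W+S] = Σ_w Σ_s (w+s) · P(W=w)P(S=s)
 = 4·0.14 + 5·0.175 + 11·0.185 + 5·0.14 + 6·0.175 + 12·0.185
 = 0.56 + 0.875 + 2.035 + 0.7 + 1.05 + 2.22
 = 7.44

7.44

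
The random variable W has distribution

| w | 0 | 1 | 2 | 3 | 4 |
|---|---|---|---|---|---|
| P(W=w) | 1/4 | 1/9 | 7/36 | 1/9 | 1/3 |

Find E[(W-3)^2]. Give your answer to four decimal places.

E[(W-3)^2] = Σ (w-3)^2·P(W=w)
 = 9·1/4 + 4·1/9 + 1·7/36 + 0·1/9 + 1·1/3
 = 9/4 + 4/9 + 7/36 + 0 + 1/3
 = 29/9

3.2222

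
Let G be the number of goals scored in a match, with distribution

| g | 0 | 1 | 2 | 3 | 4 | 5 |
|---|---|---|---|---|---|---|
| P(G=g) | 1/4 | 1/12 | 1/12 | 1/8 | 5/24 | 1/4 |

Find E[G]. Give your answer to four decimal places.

2.7083

E[G] = Σ g·P(G=g)
 = 0·1/4 + 1·1/12 + 2·1/12 + 3·1/8 + 4·5/24 + 5·1/4
 = 0 + 1/12 + 1/6 + 3/8 + 5/6 + 5/4
 = 65/24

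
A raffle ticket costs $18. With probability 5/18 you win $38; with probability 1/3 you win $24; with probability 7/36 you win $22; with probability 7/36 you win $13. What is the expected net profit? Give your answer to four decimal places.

E[payout] = 38·5/18 + 24·1/3 + 22·7/36 + 13·7/36
 = 95/9 + 8 + 77/18 + 91/36
 = 913/36
Net = 913/36 - 18 = 265/36

7.3611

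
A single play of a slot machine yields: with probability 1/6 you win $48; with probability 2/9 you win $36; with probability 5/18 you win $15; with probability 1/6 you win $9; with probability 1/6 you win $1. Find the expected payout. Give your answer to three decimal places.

E[payout] = 48·1/6 + 36·2/9 + 15·5/18 + 9·1/6 + 1·1/6
 = 8 + 8 + 25/6 + 3/2 + 1/6
 = 131/6

21.833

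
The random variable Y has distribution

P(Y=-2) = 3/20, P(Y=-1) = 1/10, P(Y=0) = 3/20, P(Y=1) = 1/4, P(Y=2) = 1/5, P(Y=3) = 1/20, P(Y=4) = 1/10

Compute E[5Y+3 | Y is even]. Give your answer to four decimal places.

P(Y is even) = 3/20 + 3/20 + 1/5 + 1/10 = 3/5.
E[5Y+3 | Y is even] = [(-7)·3/20 + 3·3/20 + 13·1/5 + 23·1/10] / (3/5)
 = 43/10 / (3/5)
 = 43/6

7.1667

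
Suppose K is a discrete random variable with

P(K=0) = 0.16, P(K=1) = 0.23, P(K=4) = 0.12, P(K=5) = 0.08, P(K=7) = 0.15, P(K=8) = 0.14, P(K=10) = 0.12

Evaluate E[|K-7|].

E[|K-7|] = Σ |k-7|·P(K=k)
 = 7·0.16 + 6·0.23 + 3·0.12 + 2·0.08 + 0·0.15 + 1·0.14 + 3·0.12
 = 1.12 + 1.38 + 0.36 + 0.16 + 0 + 0.14 + 0.36
 = 3.52

3.52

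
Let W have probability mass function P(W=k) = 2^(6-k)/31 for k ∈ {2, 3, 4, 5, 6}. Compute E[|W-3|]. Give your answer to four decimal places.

E[|W-3|] = Σ |w-3|·P(W=w)
 = 1·16/31 + 0·8/31 + 1·4/31 + 2·2/31 + 3·1/31
 = 16/31 + 0 + 4/31 + 4/31 + 3/31
 = 27/31

0.8710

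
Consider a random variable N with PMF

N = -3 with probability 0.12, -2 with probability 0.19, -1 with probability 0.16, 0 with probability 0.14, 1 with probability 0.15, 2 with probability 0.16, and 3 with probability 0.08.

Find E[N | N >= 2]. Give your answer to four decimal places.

2.3333

P(N >= 2) = 0.16 + 0.08 = 0.24.
E[N | N >= 2] = [2·0.16 + 3·0.08] / 0.24
 = 0.56 / 0.24
 = 7/3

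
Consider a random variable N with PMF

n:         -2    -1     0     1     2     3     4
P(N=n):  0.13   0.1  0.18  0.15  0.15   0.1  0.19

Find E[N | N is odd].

P(N is odd) = 0.1 + 0.15 + 0.1 = 0.35.
E[N | N is odd] = [(-1)·0.1 + 1·0.15 + 3·0.1] / 0.35
 = 0.35 / 0.35
 = 1

1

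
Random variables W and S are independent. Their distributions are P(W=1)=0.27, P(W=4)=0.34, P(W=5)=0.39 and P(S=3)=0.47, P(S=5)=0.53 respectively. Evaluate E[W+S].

E[W+S] = Σ_w Σ_s (w+s) · P(W=w)P(S=s)
 = 4·0.1269 + 6·0.1431 + 7·0.1598 + 9·0.1802 + 8·0.1833 + 10·0.2067
 = 0.5076 + 0.8586 + 1.1186 + 1.6218 + 1.4664 + 2.067
 = 7.64

7.64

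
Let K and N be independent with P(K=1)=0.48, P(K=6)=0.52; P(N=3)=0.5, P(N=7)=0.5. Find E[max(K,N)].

5.78

E[max(K,N)] = Σ_k Σ_n max(k,n) · P(K=k)P(N=n)
 = 3·0.24 + 7·0.24 + 6·0.26 + 7·0.26
 = 0.72 + 1.68 + 1.56 + 1.82
 = 5.78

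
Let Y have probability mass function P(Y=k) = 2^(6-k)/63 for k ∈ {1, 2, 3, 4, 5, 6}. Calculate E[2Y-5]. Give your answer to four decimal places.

-1.1905

E[2Y-5] = Σ (2y-5)·P(Y=y)
 = (-3)·32/63 + (-1)·16/63 + 1·8/63 + 3·4/63 + 5·2/63 + 7·1/63
 = (-32/21) + (-16/63) + 8/63 + 4/21 + 10/63 + 1/9
 = -25/21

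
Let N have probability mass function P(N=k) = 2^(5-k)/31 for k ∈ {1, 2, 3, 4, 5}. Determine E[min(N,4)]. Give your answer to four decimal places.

1.8065

E[min(N,4)] = Σ min(n,4)·P(N=n)
 = 1·16/31 + 2·8/31 + 3·4/31 + 4·2/31 + 4·1/31
 = 16/31 + 16/31 + 12/31 + 8/31 + 4/31
 = 56/31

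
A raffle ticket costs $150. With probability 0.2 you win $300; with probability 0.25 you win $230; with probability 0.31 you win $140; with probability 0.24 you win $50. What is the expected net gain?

E[payout] = 300·0.2 + 230·0.25 + 140·0.31 + 50·0.24
 = 60 + 57.5 + 43.4 + 12
 = 172.9
Net = 172.9 - 150 = 22.9

22.9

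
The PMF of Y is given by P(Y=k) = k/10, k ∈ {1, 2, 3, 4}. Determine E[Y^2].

10

E[Y^2] = Σ y^2·P(Y=y)
 = 1·1/10 + 4·1/5 + 9·3/10 + 16·2/5
 = 1/10 + 4/5 + 27/10 + 32/5
 = 10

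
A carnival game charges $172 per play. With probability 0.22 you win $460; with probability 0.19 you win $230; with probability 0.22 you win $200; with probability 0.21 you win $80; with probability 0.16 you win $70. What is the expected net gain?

44.9

E[payout] = 460·0.22 + 230·0.19 + 200·0.22 + 80·0.21 + 70·0.16
 = 101.2 + 43.7 + 44 + 16.8 + 11.2
 = 216.9
Net = 216.9 - 172 = 44.9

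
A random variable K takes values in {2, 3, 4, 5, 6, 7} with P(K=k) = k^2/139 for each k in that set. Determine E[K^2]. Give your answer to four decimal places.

E[K^2] = Σ k^2·P(K=k)
 = 4·4/139 + 9·9/139 + 16·16/139 + 25·25/139 + 36·36/139 + 49·49/139
 = 16/139 + 81/139 + 256/139 + 625/139 + 1296/139 + 2401/139
 = 4675/139

33.6331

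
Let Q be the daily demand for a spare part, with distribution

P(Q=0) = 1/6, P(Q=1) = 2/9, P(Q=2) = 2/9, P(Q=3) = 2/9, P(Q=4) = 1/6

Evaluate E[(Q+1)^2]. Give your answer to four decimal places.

E[(Q+1)^2] = Σ (q+1)^2·P(Q=q)
 = 1·1/6 + 4·2/9 + 9·2/9 + 16·2/9 + 25·1/6
 = 1/6 + 8/9 + 2 + 32/9 + 25/6
 = 97/9

10.7778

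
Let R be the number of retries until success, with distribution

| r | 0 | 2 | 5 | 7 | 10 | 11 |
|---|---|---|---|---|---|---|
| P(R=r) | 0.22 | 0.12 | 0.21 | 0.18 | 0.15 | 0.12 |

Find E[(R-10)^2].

36.67

E[(R-10)^2] = Σ (r-10)^2·P(R=r)
 = 100·0.22 + 64·0.12 + 25·0.21 + 9·0.18 + 0·0.15 + 1·0.12
 = 22 + 7.68 + 5.25 + 1.62 + 0 + 0.12
 = 36.67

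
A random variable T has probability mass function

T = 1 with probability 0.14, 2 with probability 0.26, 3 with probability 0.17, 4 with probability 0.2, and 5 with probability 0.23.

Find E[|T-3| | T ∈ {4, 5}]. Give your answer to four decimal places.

1.5349

P(T ∈ {4, 5}) = 0.2 + 0.23 = 0.43.
E[|T-3| | T ∈ {4, 5}] = [1·0.2 + 2·0.23] / 0.43
 = 0.66 / 0.43
 = 66/43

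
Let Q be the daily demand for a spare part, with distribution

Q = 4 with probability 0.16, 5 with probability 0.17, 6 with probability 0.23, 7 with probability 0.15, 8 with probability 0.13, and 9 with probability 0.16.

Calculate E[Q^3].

E[Q^3] = Σ q^3·P(Q=q)
 = 64·0.16 + 125·0.17 + 216·0.23 + 343·0.15 + 512·0.13 + 729·0.16
 = 10.24 + 21.25 + 49.68 + 51.45 + 66.56 + 116.64
 = 315.82

315.82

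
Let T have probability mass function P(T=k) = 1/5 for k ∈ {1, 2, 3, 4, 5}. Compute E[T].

E[T] = Σ t·P(T=t)
 = 1·1/5 + 2·1/5 + 3·1/5 + 4·1/5 + 5·1/5
 = 1/5 + 2/5 + 3/5 + 4/5 + 1
 = 3

3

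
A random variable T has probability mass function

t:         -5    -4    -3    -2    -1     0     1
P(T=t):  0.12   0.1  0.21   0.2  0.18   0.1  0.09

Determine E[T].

-2.12

E[T] = Σ t·P(T=t)
 = (-5)·0.12 + (-4)·0.1 + (-3)·0.21 + (-2)·0.2 + (-1)·0.18 + 0·0.1 + 1·0.09
 = (-0.6) + (-0.4) + (-0.63) + (-0.4) + (-0.18) + 0 + 0.09
 = -2.12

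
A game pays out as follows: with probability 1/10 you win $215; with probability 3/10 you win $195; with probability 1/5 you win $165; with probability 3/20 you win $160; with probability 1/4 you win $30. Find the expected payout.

E[payout] = 215·1/10 + 195·3/10 + 165·1/5 + 160·3/20 + 30·1/4
 = 43/2 + 117/2 + 33 + 24 + 15/2
 = 289/2

144.5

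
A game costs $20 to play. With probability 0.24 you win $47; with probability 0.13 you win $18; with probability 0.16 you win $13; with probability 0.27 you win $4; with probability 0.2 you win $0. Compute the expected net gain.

-3.22

E[payout] = 47·0.24 + 18·0.13 + 13·0.16 + 4·0.27 + 0·0.2
 = 11.28 + 2.34 + 2.08 + 1.08 + 0
 = 16.78
Net = 16.78 - 20 = -3.22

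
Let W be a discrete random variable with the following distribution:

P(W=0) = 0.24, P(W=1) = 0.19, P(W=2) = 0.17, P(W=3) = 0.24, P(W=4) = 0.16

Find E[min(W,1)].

0.76

E[min(W,1)] = Σ min(w,1)·P(W=w)
 = 0·0.24 + 1·0.19 + 1·0.17 + 1·0.24 + 1·0.16
 = 0 + 0.19 + 0.17 + 0.24 + 0.16
 = 0.76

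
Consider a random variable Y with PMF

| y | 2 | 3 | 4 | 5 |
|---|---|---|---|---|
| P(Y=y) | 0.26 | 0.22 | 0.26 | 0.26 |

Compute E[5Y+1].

18.6

E[5Y+1] = Σ (5y+1)·P(Y=y)
 = 11·0.26 + 16·0.22 + 21·0.26 + 26·0.26
 = 2.86 + 3.52 + 5.46 + 6.76
 = 18.6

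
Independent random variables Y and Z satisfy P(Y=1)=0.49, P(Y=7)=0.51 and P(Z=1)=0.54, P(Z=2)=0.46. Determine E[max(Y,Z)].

E[max(Y,Z)] = Σ_y Σ_z max(y,z) · P(Y=y)P(Z=z)
 = 1·0.2646 + 2·0.2254 + 7·0.2754 + 7·0.2346
 = 0.2646 + 0.4508 + 1.9278 + 1.6422
 = 4.2854

4.2854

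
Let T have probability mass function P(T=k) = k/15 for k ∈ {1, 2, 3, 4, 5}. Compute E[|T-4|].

E[|T-4|] = Σ |t-4|·P(T=t)
 = 3·1/15 + 2·2/15 + 1·1/5 + 0·4/15 + 1·1/3
 = 1/5 + 4/15 + 1/5 + 0 + 1/3
 = 1

1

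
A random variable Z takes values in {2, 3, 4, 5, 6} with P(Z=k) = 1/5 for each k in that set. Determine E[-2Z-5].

E[-2Z-5] = Σ (-2z-5)·P(Z=z)
 = (-9)·1/5 + (-11)·1/5 + (-13)·1/5 + (-15)·1/5 + (-17)·1/5
 = (-9/5) + (-11/5) + (-13/5) + (-3) + (-17/5)
 = -13

-13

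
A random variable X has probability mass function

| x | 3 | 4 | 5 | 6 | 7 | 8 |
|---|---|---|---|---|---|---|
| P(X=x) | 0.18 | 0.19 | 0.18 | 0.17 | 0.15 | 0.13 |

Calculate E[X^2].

30.95

E[X^2] = Σ x^2·P(X=x)
 = 9·0.18 + 16·0.19 + 25·0.18 + 36·0.17 + 49·0.15 + 64·0.13
 = 1.62 + 3.04 + 4.5 + 6.12 + 7.35 + 8.32
 = 30.95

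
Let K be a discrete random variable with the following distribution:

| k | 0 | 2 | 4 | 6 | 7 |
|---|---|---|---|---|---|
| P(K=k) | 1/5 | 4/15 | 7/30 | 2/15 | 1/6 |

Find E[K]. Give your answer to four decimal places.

E[K] = Σ k·P(K=k)
 = 0·1/5 + 2·4/15 + 4·7/30 + 6·2/15 + 7·1/6
 = 0 + 8/15 + 14/15 + 4/5 + 7/6
 = 103/30

3.4333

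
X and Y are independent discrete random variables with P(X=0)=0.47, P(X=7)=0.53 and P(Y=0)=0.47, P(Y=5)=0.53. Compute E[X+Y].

E[X+Y] = Σ_x Σ_y (x+y) · P(X=x)P(Y=y)
 = 0·0.2209 + 5·0.2491 + 7·0.2491 + 12·0.2809
 = 0 + 1.2455 + 1.7437 + 3.3708
 = 6.36

6.36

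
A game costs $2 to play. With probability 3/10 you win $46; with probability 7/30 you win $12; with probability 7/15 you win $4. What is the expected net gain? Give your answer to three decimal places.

E[payout] = 46·3/10 + 12·7/30 + 4·7/15
 = 69/5 + 14/5 + 28/15
 = 277/15
Net = 277/15 - 2 = 247/15

16.467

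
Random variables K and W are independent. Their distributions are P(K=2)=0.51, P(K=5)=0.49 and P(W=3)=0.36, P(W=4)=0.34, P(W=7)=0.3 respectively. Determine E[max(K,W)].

5.0594

E[max(K,W)] = Σ_k Σ_w max(k,w) · P(K=k)P(W=w)
 = 3·0.1836 + 4·0.1734 + 7·0.153 + 5·0.1764 + 5·0.1666 + 7·0.147
 = 0.5508 + 0.6936 + 1.071 + 0.882 + 0.833 + 1.029
 = 5.0594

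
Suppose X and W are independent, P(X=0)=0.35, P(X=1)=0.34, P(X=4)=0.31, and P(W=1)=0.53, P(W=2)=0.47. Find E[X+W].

E[X+W] = Σ_x Σ_w (x+w) · P(X=x)P(W=w)
 = 1·0.1855 + 2·0.1645 + 2·0.1802 + 3·0.1598 + 5·0.1643 + 6·0.1457
 = 0.1855 + 0.329 + 0.3604 + 0.4794 + 0.8215 + 0.8742
 = 3.05

3.05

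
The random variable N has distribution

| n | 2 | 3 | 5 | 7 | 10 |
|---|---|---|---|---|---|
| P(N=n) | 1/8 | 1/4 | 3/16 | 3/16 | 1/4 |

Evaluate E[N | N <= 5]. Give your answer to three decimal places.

P(N <= 5) = 1/8 + 1/4 + 3/16 = 9/16.
E[N | N <= 5] = [2·1/8 + 3·1/4 + 5·3/16] / (9/16)
 = 31/16 / (9/16)
 = 31/9

3.444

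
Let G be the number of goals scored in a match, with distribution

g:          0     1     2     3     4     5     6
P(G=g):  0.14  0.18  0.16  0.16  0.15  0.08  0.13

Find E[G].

E[G] = Σ g·P(G=g)
 = 0·0.14 + 1·0.18 + 2·0.16 + 3·0.16 + 4·0.15 + 5·0.08 + 6·0.13
 = 0 + 0.18 + 0.32 + 0.48 + 0.6 + 0.4 + 0.78
 = 2.76

2.76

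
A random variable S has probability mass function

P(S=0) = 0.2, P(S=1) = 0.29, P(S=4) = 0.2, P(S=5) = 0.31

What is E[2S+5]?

E[2S+5] = Σ (2s+5)·P(S=s)
 = 5·0.2 + 7·0.29 + 13·0.2 + 15·0.31
 = 1 + 2.03 + 2.6 + 4.65
 = 10.28

10.28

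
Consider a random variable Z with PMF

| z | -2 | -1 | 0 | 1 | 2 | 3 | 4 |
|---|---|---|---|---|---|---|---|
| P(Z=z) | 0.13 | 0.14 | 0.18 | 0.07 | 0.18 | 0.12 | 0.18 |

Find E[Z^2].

5.41

E[Z^2] = Σ z^2·P(Z=z)
 = 4·0.13 + 1·0.14 + 0·0.18 + 1·0.07 + 4·0.18 + 9·0.12 + 16·0.18
 = 0.52 + 0.14 + 0 + 0.07 + 0.72 + 1.08 + 2.88
 = 5.41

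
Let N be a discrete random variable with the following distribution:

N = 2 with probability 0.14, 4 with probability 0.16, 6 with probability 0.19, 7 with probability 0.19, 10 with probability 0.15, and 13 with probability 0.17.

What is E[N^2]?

E[N^2] = Σ n^2·P(N=n)
 = 4·0.14 + 16·0.16 + 36·0.19 + 49·0.19 + 100·0.15 + 169·0.17
 = 0.56 + 2.56 + 6.84 + 9.31 + 15 + 28.73
 = 63

63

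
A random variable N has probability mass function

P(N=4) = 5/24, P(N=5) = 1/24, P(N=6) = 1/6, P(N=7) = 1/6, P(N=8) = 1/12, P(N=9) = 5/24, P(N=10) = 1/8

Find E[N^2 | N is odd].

62.6

P(N is odd) = 1/24 + 1/6 + 5/24 = 5/12.
E[N^2 | N is odd] = [25·1/24 + 49·1/6 + 81·5/24] / (5/12)
 = 313/12 / (5/12)
 = 313/5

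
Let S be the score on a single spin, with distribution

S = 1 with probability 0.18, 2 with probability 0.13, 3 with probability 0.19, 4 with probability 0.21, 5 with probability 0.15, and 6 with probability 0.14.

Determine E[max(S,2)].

E[max(S,2)] = Σ max(s,2)·P(S=s)
 = 2·0.18 + 2·0.13 + 3·0.19 + 4·0.21 + 5·0.15 + 6·0.14
 = 0.36 + 0.26 + 0.57 + 0.84 + 0.75 + 0.84
 = 3.62

3.62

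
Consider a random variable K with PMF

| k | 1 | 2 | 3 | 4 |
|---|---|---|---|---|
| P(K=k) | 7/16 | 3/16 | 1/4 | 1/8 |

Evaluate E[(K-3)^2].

E[(K-3)^2] = Σ (k-3)^2·P(K=k)
 = 4·7/16 + 1·3/16 + 0·1/4 + 1·1/8
 = 7/4 + 3/16 + 0 + 1/8
 = 33/16

2.0625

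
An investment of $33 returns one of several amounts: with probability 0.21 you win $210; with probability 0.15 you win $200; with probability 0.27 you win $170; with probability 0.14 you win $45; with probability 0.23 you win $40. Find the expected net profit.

102.5

E[payout] = 210·0.21 + 200·0.15 + 170·0.27 + 45·0.14 + 40·0.23
 = 44.1 + 30 + 45.9 + 6.3 + 9.2
 = 135.5
Net = 135.5 - 33 = 102.5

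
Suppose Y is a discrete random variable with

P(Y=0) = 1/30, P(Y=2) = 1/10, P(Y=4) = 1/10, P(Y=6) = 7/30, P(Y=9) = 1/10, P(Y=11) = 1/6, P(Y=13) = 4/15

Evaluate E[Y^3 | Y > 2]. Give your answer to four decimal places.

1081.6154

P(Y > 2) = 1/10 + 7/30 + 1/10 + 1/6 + 4/15 = 13/15.
E[Y^3 | Y > 2] = [64·1/10 + 216·7/30 + 729·1/10 + 1331·1/6 + 2197·4/15] / (13/15)
 = 4687/5 / (13/15)
 = 14061/13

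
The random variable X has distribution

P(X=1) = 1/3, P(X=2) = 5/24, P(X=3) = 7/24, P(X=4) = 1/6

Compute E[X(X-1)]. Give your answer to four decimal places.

4.1667

E[X(X-1)] = Σ x(x-1)·P(X=x)
 = 0·1/3 + 2·5/24 + 6·7/24 + 12·1/6
 = 0 + 5/12 + 7/4 + 2
 = 25/6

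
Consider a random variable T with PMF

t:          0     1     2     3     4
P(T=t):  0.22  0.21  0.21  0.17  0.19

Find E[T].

1.9

E[T] = Σ t·P(T=t)
 = 0·0.22 + 1·0.21 + 2·0.21 + 3·0.17 + 4·0.19
 = 0 + 0.21 + 0.42 + 0.51 + 0.76
 = 1.9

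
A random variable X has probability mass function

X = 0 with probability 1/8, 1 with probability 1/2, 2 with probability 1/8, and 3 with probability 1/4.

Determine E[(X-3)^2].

E[(X-3)^2] = Σ (x-3)^2·P(X=x)
 = 9·1/8 + 4·1/2 + 1·1/8 + 0·1/4
 = 9/8 + 2 + 1/8 + 0
 = 13/4

3.25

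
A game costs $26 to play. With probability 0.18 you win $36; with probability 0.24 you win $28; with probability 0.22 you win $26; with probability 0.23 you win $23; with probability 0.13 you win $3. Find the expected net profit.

E[payout] = 36·0.18 + 28·0.24 + 26·0.22 + 23·0.23 + 3·0.13
 = 6.48 + 6.72 + 5.72 + 5.29 + 0.39
 = 24.6
Net = 24.6 - 26 = -1.4

-1.4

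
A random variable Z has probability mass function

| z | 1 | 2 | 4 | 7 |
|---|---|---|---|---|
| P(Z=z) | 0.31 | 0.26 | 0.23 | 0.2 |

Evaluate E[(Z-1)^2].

9.53

E[(Z-1)^2] = Σ (z-1)^2·P(Z=z)
 = 0·0.31 + 1·0.26 + 9·0.23 + 36·0.2
 = 0 + 0.26 + 2.07 + 7.2
 = 9.53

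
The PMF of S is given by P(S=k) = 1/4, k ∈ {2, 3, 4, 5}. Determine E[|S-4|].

1

E[|S-4|] = Σ |s-4|·P(S=s)
 = 2·1/4 + 1·1/4 + 0·1/4 + 1·1/4
 = 1/2 + 1/4 + 0 + 1/4
 = 1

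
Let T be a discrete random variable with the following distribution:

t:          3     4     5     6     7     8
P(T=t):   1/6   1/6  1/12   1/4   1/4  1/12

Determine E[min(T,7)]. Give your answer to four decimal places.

E[min(T,7)] = Σ min(t,7)·P(T=t)
 = 3·1/6 + 4·1/6 + 5·1/12 + 6·1/4 + 7·1/4 + 7·1/12
 = 1/2 + 2/3 + 5/12 + 3/2 + 7/4 + 7/12
 = 65/12

5.4167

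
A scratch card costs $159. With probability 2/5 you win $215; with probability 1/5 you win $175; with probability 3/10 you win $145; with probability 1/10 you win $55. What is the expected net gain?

11

E[payout] = 215·2/5 + 175·1/5 + 145·3/10 + 55·1/10
 = 86 + 35 + 87/2 + 11/2
 = 170
Net = 170 - 159 = 11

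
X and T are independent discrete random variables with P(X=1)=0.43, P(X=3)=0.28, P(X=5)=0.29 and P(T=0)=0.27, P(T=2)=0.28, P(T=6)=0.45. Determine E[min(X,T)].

1.6636

E[min(X,T)] = Σ_x Σ_t min(x,t) · P(X=x)P(T=t)
 = 0·0.1161 + 1·0.1204 + 1·0.1935 + 0·0.0756 + 2·0.0784 + 3·0.126 + 0·0.0783 + 2·0.0812 + 5·0.1305
 = 0 + 0.1204 + 0.1935 + 0 + 0.1568 + 0.378 + 0 + 0.1624 + 0.6525
 = 1.6636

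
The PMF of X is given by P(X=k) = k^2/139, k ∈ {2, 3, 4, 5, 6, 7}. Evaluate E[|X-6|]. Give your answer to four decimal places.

E[|X-6|] = Σ |x-6|·P(X=x)
 = 4·4/139 + 3·9/139 + 2·16/139 + 1·25/139 + 0·36/139 + 1·49/139
 = 16/139 + 27/139 + 32/139 + 25/139 + 0 + 49/139
 = 149/139

1.0719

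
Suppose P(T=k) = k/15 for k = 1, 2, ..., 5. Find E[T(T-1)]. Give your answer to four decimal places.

E[T(T-1)] = Σ t(t-1)·P(T=t)
 = 0·1/15 + 2·2/15 + 6·1/5 + 12·4/15 + 20·1/3
 = 0 + 4/15 + 6/5 + 16/5 + 20/3
 = 34/3

11.3333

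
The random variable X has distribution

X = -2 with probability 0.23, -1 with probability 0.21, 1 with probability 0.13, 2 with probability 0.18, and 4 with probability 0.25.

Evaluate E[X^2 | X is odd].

1

P(X is odd) = 0.21 + 0.13 = 0.34.
E[X^2 | X is odd] = [1·0.21 + 1·0.13] / 0.34
 = 0.34 / 0.34
 = 1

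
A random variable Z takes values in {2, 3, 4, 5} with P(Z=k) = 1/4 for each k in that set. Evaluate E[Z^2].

E[Z^2] = Σ z^2·P(Z=z)
 = 4·1/4 + 9·1/4 + 16·1/4 + 25·1/4
 = 1 + 9/4 + 4 + 25/4
 = 27/2

13.5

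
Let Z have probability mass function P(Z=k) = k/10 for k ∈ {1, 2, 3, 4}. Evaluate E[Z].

3

E[Z] = Σ z·P(Z=z)
 = 1·1/10 + 2·1/5 + 3·3/10 + 4·2/5
 = 1/10 + 2/5 + 9/10 + 8/5
 = 3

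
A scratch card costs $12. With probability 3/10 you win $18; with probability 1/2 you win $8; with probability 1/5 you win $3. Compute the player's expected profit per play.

E[payout] = 18·3/10 + 8·1/2 + 3·1/5
 = 27/5 + 4 + 3/5
 = 10
Net = 10 - 12 = -2

-2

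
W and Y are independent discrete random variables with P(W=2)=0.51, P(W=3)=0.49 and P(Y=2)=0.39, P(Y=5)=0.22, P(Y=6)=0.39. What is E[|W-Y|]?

2.1122

E[|W-Y|] = Σ_w Σ_y |w-y| · P(W=w)P(Y=y)
 = 0·0.1989 + 3·0.1122 + 4·0.1989 + 1·0.1911 + 2·0.1078 + 3·0.1911
 = 0 + 0.3366 + 0.7956 + 0.1911 + 0.2156 + 0.5733
 = 2.1122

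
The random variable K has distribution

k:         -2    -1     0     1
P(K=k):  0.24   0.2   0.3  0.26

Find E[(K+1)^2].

1.58

E[(K+1)^2] = Σ (k+1)^2·P(K=k)
 = 1·0.24 + 0·0.2 + 1·0.3 + 4·0.26
 = 0.24 + 0 + 0.3 + 1.04
 = 1.58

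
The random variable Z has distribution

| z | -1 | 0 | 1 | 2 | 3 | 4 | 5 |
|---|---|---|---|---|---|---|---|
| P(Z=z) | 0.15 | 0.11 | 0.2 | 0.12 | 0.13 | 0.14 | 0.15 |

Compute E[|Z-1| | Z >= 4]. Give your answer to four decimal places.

P(Z >= 4) = 0.14 + 0.15 = 0.29.
E[|Z-1| | Z >= 4] = [3·0.14 + 4·0.15] / 0.29
 = 1.02 / 0.29
 = 102/29

3.5172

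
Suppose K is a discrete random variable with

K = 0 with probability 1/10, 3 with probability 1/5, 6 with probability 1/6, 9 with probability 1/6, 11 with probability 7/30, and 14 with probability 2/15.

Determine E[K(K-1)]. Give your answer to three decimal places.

68.133

E[K(K-1)] = Σ k(k-1)·P(K=k)
 = 0·1/10 + 6·1/5 + 30·1/6 + 72·1/6 + 110·7/30 + 182·2/15
 = 0 + 6/5 + 5 + 12 + 77/3 + 364/15
 = 1022/15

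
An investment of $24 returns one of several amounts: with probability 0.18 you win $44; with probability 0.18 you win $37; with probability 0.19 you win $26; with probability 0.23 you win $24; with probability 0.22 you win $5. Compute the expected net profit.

E[payout] = 44·0.18 + 37·0.18 + 26·0.19 + 24·0.23 + 5·0.22
 = 7.92 + 6.66 + 4.94 + 5.52 + 1.1
 = 26.14
Net = 26.14 - 24 = 2.14

2.14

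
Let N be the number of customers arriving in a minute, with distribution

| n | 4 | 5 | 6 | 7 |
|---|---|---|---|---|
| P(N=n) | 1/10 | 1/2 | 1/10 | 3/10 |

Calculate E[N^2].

E[N^2] = Σ n^2·P(N=n)
 = 16·1/10 + 25·1/2 + 36·1/10 + 49·3/10
 = 8/5 + 25/2 + 18/5 + 147/10
 = 162/5

32.4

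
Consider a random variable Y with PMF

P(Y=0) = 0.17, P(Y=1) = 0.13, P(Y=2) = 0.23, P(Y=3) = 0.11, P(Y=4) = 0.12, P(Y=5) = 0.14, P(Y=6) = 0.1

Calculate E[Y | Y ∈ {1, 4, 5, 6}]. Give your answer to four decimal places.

3.8980

P(Y ∈ {1, 4, 5, 6}) = 0.13 + 0.12 + 0.14 + 0.1 = 0.49.
E[Y | Y ∈ {1, 4, 5, 6}] = [1·0.13 + 4·0.12 + 5·0.14 + 6·0.1] / 0.49
 = 1.91 / 0.49
 = 191/49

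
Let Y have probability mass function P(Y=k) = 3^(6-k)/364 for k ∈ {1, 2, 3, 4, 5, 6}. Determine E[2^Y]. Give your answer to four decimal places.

3.6538

E[2^Y] = Σ 2^y·P(Y=y)
 = 2·243/364 + 4·81/364 + 8·27/364 + 16·9/364 + 32·3/364 + 64·1/364
 = 243/182 + 81/91 + 54/91 + 36/91 + 24/91 + 16/91
 = 95/26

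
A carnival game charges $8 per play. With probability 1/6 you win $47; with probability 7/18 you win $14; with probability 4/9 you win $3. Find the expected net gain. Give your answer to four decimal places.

6.6111

E[payout] = 47·1/6 + 14·7/18 + 3·4/9
 = 47/6 + 49/9 + 4/3
 = 263/18
Net = 263/18 - 8 = 119/18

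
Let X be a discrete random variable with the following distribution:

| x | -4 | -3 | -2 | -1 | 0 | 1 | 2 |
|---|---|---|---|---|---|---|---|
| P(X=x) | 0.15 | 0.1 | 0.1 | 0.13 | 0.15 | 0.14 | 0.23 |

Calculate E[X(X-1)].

E[X(X-1)] = Σ x(x-1)·P(X=x)
 = 20·0.15 + 12·0.1 + 6·0.1 + 2·0.13 + 0·0.15 + 0·0.14 + 2·0.23
 = 3 + 1.2 + 0.6 + 0.26 + 0 + 0 + 0.46
 = 5.52

5.52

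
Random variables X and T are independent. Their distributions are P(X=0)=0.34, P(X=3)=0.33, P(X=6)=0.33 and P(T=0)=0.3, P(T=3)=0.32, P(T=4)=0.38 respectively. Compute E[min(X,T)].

E[min(X,T)] = Σ_x Σ_t min(x,t) · P(X=x)P(T=t)
 = 0·0.102 + 0·0.1088 + 0·0.1292 + 0·0.099 + 3·0.1056 + 3·0.1254 + 0·0.099 + 3·0.1056 + 4·0.1254
 = 0 + 0 + 0 + 0 + 0.3168 + 0.3762 + 0 + 0.3168 + 0.5016
 = 1.5114

1.5114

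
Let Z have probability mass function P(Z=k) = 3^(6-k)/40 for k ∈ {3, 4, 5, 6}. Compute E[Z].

E[Z] = Σ z·P(Z=z)
 = 3·27/40 + 4·9/40 + 5·3/40 + 6·1/40
 = 81/40 + 9/10 + 3/8 + 3/20
 = 69/20

3.45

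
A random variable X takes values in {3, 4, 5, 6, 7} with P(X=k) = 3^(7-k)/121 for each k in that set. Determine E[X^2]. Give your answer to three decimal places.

12.752

E[X^2] = Σ x^2·P(X=x)
 = 9·81/121 + 16·27/121 + 25·9/121 + 36·3/121 + 49·1/121
 = 729/121 + 432/121 + 225/121 + 108/121 + 49/121
 = 1543/121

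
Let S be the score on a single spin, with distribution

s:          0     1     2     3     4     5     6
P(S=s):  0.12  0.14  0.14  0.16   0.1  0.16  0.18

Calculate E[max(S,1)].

E[max(S,1)] = Σ max(s,1)·P(S=s)
 = 1·0.12 + 1·0.14 + 2·0.14 + 3·0.16 + 4·0.1 + 5·0.16 + 6·0.18
 = 0.12 + 0.14 + 0.28 + 0.48 + 0.4 + 0.8 + 1.08
 = 3.3

3.3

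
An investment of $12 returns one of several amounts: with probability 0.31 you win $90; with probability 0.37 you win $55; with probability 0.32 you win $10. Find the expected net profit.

39.45

E[payout] = 90·0.31 + 55·0.37 + 10·0.32
 = 27.9 + 20.35 + 3.2
 = 51.45
Net = 51.45 - 12 = 39.45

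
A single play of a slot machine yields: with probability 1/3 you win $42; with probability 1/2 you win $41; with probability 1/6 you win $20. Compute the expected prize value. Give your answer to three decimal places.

37.833

E[payout] = 42·1/3 + 41·1/2 + 20·1/6
 = 14 + 41/2 + 10/3
 = 227/6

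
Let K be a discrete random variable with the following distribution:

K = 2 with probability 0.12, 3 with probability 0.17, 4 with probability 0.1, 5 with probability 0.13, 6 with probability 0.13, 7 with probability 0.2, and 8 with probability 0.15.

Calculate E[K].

5.18

E[K] = Σ k·P(K=k)
 = 2·0.12 + 3·0.17 + 4·0.1 + 5·0.13 + 6·0.13 + 7·0.2 + 8·0.15
 = 0.24 + 0.51 + 0.4 + 0.65 + 0.78 + 1.4 + 1.2
 = 5.18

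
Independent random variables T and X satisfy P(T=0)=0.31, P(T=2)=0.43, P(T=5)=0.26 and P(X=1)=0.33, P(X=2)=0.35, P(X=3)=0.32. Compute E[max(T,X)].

E[max(T,X)] = Σ_t Σ_x max(t,x) · P(T=t)P(X=x)
 = 1·0.1023 + 2·0.1085 + 3·0.0992 + 2·0.1419 + 2·0.1505 + 3·0.1376 + 5·0.0858 + 5·0.091 + 5·0.0832
 = 0.1023 + 0.217 + 0.2976 + 0.2838 + 0.301 + 0.4128 + 0.429 + 0.455 + 0.416
 = 2.9145

2.9145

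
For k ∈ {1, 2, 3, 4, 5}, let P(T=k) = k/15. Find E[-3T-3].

E[-3T-3] = Σ (-3t-3)·P(T=t)
 = (-6)·1/15 + (-9)·2/15 + (-12)·1/5 + (-15)·4/15 + (-18)·1/3
 = (-2/5) + (-6/5) + (-12/5) + (-4) + (-6)
 = -14

-14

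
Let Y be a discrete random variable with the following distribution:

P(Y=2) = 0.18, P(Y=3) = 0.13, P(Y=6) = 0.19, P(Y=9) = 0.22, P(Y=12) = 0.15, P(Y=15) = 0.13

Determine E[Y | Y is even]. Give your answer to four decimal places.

P(Y is even) = 0.18 + 0.19 + 0.15 = 0.52.
E[Y | Y is even] = [2·0.18 + 6·0.19 + 12·0.15] / 0.52
 = 3.3 / 0.52
 = 165/26

6.3462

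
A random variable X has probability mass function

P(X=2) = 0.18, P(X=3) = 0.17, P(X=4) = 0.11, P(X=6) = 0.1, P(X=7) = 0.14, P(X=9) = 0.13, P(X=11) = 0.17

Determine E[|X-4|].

2.99

E[|X-4|] = Σ |x-4|·P(X=x)
 = 2·0.18 + 1·0.17 + 0·0.11 + 2·0.1 + 3·0.14 + 5·0.13 + 7·0.17
 = 0.36 + 0.17 + 0 + 0.2 + 0.42 + 0.65 + 1.19
 = 2.99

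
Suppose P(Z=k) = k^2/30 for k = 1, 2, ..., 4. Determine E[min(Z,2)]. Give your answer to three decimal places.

E[min(Z,2)] = Σ min(z,2)·P(Z=z)
 = 1·1/30 + 2·2/15 + 2·3/10 + 2·8/15
 = 1/30 + 4/15 + 3/5 + 16/15
 = 59/30

1.967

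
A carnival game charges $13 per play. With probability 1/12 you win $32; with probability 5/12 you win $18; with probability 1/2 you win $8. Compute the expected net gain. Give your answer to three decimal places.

E[payout] = 32·1/12 + 18·5/12 + 8·1/2
 = 8/3 + 15/2 + 4
 = 85/6
Net = 85/6 - 13 = 7/6

1.167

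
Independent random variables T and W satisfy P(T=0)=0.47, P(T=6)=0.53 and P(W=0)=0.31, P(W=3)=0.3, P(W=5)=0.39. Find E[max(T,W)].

E[max(T,W)] = Σ_t Σ_w max(t,w) · P(T=t)P(W=w)
 = 0·0.1457 + 3·0.141 + 5·0.1833 + 6·0.1643 + 6·0.159 + 6·0.2067
 = 0 + 0.423 + 0.9165 + 0.9858 + 0.954 + 1.2402
 = 4.5195

4.5195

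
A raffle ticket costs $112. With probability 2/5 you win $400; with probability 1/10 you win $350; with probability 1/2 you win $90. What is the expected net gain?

E[payout] = 400·2/5 + 350·1/10 + 90·1/2
 = 160 + 35 + 45
 = 240
Net = 240 - 112 = 128

128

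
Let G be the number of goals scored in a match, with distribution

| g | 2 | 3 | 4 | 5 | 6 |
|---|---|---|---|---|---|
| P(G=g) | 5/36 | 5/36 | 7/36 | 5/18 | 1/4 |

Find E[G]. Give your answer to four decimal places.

E[G] = Σ g·P(G=g)
 = 2·5/36 + 3·5/36 + 4·7/36 + 5·5/18 + 6·1/4
 = 5/18 + 5/12 + 7/9 + 25/18 + 3/2
 = 157/36

4.3611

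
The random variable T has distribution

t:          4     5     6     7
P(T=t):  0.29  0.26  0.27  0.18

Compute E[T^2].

E[T^2] = Σ t^2·P(T=t)
 = 16·0.29 + 25·0.26 + 36·0.27 + 49·0.18
 = 4.64 + 6.5 + 9.72 + 8.82
 = 29.68

29.68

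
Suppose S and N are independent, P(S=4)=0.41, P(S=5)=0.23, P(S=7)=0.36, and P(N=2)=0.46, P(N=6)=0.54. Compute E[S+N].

9.47

E[S+N] = Σ_s Σ_n (s+n) · P(S=s)P(N=n)
 = 6·0.1886 + 10·0.2214 + 7·0.1058 + 11·0.1242 + 9·0.1656 + 13·0.1944
 = 1.1316 + 2.214 + 0.7406 + 1.3662 + 1.4904 + 2.5272
 = 9.47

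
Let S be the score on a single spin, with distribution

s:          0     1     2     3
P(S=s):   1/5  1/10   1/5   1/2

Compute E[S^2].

E[S^2] = Σ s^2·P(S=s)
 = 0·1/5 + 1·1/10 + 4·1/5 + 9·1/2
 = 0 + 1/10 + 4/5 + 9/2
 = 27/5

5.4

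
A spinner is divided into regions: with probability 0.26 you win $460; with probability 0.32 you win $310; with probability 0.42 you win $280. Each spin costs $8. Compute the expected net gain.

328.4

E[payout] = 460·0.26 + 310·0.32 + 280·0.42
 = 119.6 + 99.2 + 117.6
 = 336.4
Net = 336.4 - 8 = 328.4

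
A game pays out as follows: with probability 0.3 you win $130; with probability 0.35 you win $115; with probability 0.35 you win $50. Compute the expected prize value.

96.75

E[payout] = 130·0.3 + 115·0.35 + 50·0.35
 = 39 + 40.25 + 17.5
 = 96.75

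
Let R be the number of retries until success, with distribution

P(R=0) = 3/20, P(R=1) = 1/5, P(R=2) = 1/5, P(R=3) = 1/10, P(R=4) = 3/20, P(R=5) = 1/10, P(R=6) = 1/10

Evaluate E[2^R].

E[2^R] = Σ 2^r·P(R=r)
 = 1·3/20 + 2·1/5 + 4·1/5 + 8·1/10 + 16·3/20 + 32·1/10 + 64·1/10
 = 3/20 + 2/5 + 4/5 + 4/5 + 12/5 + 16/5 + 32/5
 = 283/20

14.15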